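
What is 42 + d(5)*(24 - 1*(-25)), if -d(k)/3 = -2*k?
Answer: 1512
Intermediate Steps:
d(k) = 6*k (d(k) = -(-6)*k = 6*k)
42 + d(5)*(24 - 1*(-25)) = 42 + (6*5)*(24 - 1*(-25)) = 42 + 30*(24 + 25) = 42 + 30*49 = 42 + 1470 = 1512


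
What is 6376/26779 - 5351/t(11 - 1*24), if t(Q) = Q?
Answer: 143377317/348127 ≈ 411.85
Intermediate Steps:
6376/26779 - 5351/t(11 - 1*24) = 6376/26779 - 5351/(11 - 1*24) = 6376*(1/26779) - 5351/(11 - 24) = 6376/26779 - 5351/(-13) = 6376/26779 - 5351*(-1/13) = 6376/26779 + 5351/13 = 143377317/348127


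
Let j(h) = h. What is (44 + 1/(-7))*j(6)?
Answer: 1842/7 ≈ 263.14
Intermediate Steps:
(44 + 1/(-7))*j(6) = (44 + 1/(-7))*6 = (44 - ⅐)*6 = (307/7)*6 = 1842/7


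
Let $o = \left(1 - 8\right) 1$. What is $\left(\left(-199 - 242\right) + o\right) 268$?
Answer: $-120064$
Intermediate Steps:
$o = -7$ ($o = \left(-7\right) 1 = -7$)
$\left(\left(-199 - 242\right) + o\right) 268 = \left(\left(-199 - 242\right) - 7\right) 268 = \left(-441 - 7\right) 268 = \left(-448\right) 268 = -120064$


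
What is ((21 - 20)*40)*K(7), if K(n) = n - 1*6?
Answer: 40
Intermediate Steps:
K(n) = -6 + n (K(n) = n - 6 = -6 + n)
((21 - 20)*40)*K(7) = ((21 - 20)*40)*(-6 + 7) = (1*40)*1 = 40*1 = 40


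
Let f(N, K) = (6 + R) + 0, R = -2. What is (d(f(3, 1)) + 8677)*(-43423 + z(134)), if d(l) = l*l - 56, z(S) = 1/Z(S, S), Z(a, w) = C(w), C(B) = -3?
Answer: -375047330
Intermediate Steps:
f(N, K) = 4 (f(N, K) = (6 - 2) + 0 = 4 + 0 = 4)
Z(a, w) = -3
z(S) = -⅓ (z(S) = 1/(-3) = -⅓)
d(l) = -56 + l² (d(l) = l² - 56 = -56 + l²)
(d(f(3, 1)) + 8677)*(-43423 + z(134)) = ((-56 + 4²) + 8677)*(-43423 - ⅓) = ((-56 + 16) + 8677)*(-130270/3) = (-40 + 8677)*(-130270/3) = 8637*(-130270/3) = -375047330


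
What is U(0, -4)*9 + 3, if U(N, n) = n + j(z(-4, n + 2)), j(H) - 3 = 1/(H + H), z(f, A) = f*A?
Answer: -87/16 ≈ -5.4375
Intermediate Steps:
z(f, A) = A*f
j(H) = 3 + 1/(2*H) (j(H) = 3 + 1/(H + H) = 3 + 1/(2*H))
U(N, n) = 3 + n + 1/(2*(-8 - 4*n)) (U(N, n) = n + (3 + 1/(2*(((n + 2)*(-4))))) = n + (3 + 1/(2*(((2 + n)*(-4))))) = n + (3 + 1/(2*(-8 - 4*n))) = 3 + n + 1/(2*(-8 - 4*n)))
U(0, -4)*9 + 3 = ((-⅛ + (2 - 4)*(3 - 4))/(2 - 4))*9 + 3 = ((-⅛ - 2*(-1))/(-2))*9 + 3 = -(-⅛ + 2)/2*9 + 3 = -½*15/8*9 + 3 = -15/16*9 + 3 = -135/16 + 3 = -87/16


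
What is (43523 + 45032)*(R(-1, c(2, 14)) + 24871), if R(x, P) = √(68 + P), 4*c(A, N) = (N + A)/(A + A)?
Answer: 2202451405 + 88555*√69 ≈ 2.2032e+9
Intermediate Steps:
c(A, N) = (A + N)/(8*A) (c(A, N) = ((N + A)/(A + A))/4 = ((A + N)/((2*A)))/4 = ((A + N)*(1/(2*A)))/4 = ((A + N)/(2*A))/4 = (A + N)/(8*A))
(43523 + 45032)*(R(-1, c(2, 14)) + 24871) = (43523 + 45032)*(√(68 + (⅛)*(2 + 14)/2) + 24871) = 88555*(√(68 + (⅛)*(½)*16) + 24871) = 88555*(√(68 + 1) + 24871) = 88555*(√69 + 24871) = 88555*(24871 + √69) = 2202451405 + 88555*√69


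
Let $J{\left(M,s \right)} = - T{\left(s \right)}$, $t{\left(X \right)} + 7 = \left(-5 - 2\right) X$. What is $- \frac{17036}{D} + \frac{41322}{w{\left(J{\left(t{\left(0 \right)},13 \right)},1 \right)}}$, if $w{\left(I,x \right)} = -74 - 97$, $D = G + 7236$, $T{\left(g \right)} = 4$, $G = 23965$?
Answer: $- \frac{430733626}{1778457} \approx -242.2$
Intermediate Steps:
$t{\left(X \right)} = -7 - 7 X$ ($t{\left(X \right)} = -7 + \left(-5 - 2\right) X = -7 - 7 X$)
$J{\left(M,s \right)} = -4$ ($J{\left(M,s \right)} = \left(-1\right) 4 = -4$)
$D = 31201$ ($D = 23965 + 7236 = 31201$)
$w{\left(I,x \right)} = -171$ ($w{\left(I,x \right)} = -74 - 97 = -171$)
$- \frac{17036}{D} + \frac{41322}{w{\left(J{\left(t{\left(0 \right)},13 \right)},1 \right)}} = - \frac{17036}{31201} + \frac{41322}{-171} = \left(-17036\right) \frac{1}{31201} + 41322 \left(- \frac{1}{171}\right) = - \frac{17036}{31201} - \frac{13774}{57} = - \frac{430733626}{1778457}$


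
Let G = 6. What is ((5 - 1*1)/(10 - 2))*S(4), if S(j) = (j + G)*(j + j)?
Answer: 40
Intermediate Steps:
S(j) = 2*j*(6 + j) (S(j) = (j + 6)*(j + j) = (6 + j)*(2*j) = 2*j*(6 + j))
((5 - 1*1)/(10 - 2))*S(4) = ((5 - 1*1)/(10 - 2))*(2*4*(6 + 4)) = ((5 - 1)/8)*(2*4*10) = ((⅛)*4)*80 = (½)*80 = 40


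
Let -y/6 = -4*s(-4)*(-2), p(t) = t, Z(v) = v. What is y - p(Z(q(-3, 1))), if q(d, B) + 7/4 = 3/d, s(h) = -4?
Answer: 779/4 ≈ 194.75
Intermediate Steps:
q(d, B) = -7/4 + 3/d
y = 192 (y = -6*(-4*(-4))*(-2) = -96*(-2) = -6*(-32) = 192)
y - p(Z(q(-3, 1))) = 192 - (-7/4 + 3/(-3)) = 192 - (-7/4 + 3*(-⅓)) = 192 - (-7/4 - 1) = 192 - 1*(-11/4) = 192 + 11/4 = 779/4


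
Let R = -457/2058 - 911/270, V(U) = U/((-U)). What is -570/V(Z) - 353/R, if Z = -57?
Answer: 111261495/166519 ≈ 668.16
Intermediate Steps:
V(U) = -1 (V(U) = U*(-1/U) = -1)
R = -166519/46305 (R = -457*1/2058 - 911*1/270 = -457/2058 - 911/270 = -166519/46305 ≈ -3.5961)
-570/V(Z) - 353/R = -570/(-1) - 353/(-166519/46305) = -570*(-1) - 353*(-46305/166519) = 570 + 16345665/166519 = 111261495/166519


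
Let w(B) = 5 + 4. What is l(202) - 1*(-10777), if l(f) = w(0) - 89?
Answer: 10697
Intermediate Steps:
w(B) = 9
l(f) = -80 (l(f) = 9 - 89 = -80)
l(202) - 1*(-10777) = -80 - 1*(-10777) = -80 + 10777 = 10697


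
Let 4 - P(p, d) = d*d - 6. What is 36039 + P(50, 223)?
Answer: -13680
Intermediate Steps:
P(p, d) = 10 - d**2 (P(p, d) = 4 - (d*d - 6) = 4 - (d**2 - 6) = 4 - (-6 + d**2) = 4 + (6 - d**2) = 10 - d**2)
36039 + P(50, 223) = 36039 + (10 - 1*223**2) = 36039 + (10 - 1*49729) = 36039 + (10 - 49729) = 36039 - 49719 = -13680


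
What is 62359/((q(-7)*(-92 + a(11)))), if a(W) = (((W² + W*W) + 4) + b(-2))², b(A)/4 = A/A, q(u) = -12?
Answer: -62359/748896 ≈ -0.083268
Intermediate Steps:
b(A) = 4 (b(A) = 4*(A/A) = 4*1 = 4)
a(W) = (8 + 2*W²)² (a(W) = (((W² + W*W) + 4) + 4)² = (((W² + W²) + 4) + 4)² = ((2*W² + 4) + 4)² = ((4 + 2*W²) + 4)² = (8 + 2*W²)²)
62359/((q(-7)*(-92 + a(11)))) = 62359/((-12*(-92 + 4*(4 + 11²)²))) = 62359/((-12*(-92 + 4*(4 + 121)²))) = 62359/((-12*(-92 + 4*125²))) = 62359/((-12*(-92 + 4*15625))) = 62359/((-12*(-92 + 62500))) = 62359/((-12*62408)) = 62359/(-748896) = 62359*(-1/748896) = -62359/748896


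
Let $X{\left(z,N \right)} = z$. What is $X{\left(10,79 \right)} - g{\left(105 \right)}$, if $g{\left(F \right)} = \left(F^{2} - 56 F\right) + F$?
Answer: $-5240$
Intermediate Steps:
$g{\left(F \right)} = F^{2} - 55 F$
$X{\left(10,79 \right)} - g{\left(105 \right)} = 10 - 105 \left(-55 + 105\right) = 10 - 105 \cdot 50 = 10 - 5250 = -5240$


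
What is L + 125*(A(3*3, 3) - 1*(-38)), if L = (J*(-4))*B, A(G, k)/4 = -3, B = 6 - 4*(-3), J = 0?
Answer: 3250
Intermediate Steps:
B = 18 (B = 6 + 12 = 18)
A(G, k) = -12 (A(G, k) = 4*(-3) = -12)
L = 0 (L = (0*(-4))*18 = 0*18 = 0)
L + 125*(A(3*3, 3) - 1*(-38)) = 0 + 125*(-12 - 1*(-38)) = 0 + 125*(-12 + 38) = 0 + 125*26 = 0 + 3250 = 3250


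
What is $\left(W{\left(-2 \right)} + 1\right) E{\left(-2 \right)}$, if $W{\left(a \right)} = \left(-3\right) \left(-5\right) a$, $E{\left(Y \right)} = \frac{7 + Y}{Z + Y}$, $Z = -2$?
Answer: $\frac{145}{4} \approx 36.25$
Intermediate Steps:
$E{\left(Y \right)} = \frac{7 + Y}{-2 + Y}$
$W{\left(a \right)} = 15 a$
$\left(W{\left(-2 \right)} + 1\right) E{\left(-2 \right)} = \left(15 \left(-2\right) + 1\right) \frac{7 - 2}{-2 - 2} = \left(-30 + 1\right) \frac{1}{-4} \cdot 5 = - 29 \left(\left(- \frac{1}{4}\right) 5\right) = \left(-29\right) \left(- \frac{5}{4}\right) = \frac{145}{4}$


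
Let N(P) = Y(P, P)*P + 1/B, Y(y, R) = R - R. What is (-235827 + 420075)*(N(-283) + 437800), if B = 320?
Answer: 3226550999031/40 ≈ 8.0664e+10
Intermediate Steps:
Y(y, R) = 0
N(P) = 1/320 (N(P) = 0*P + 1/320 = 0 + 1/320 = 1/320)
(-235827 + 420075)*(N(-283) + 437800) = (-235827 + 420075)*(1/320 + 437800) = 184248*(140096001/320) = 3226550999031/40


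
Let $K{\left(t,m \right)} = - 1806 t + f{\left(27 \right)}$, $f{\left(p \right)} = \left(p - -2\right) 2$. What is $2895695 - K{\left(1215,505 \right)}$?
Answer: $5089927$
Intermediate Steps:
$f{\left(p \right)} = 4 + 2 p$ ($f{\left(p \right)} = \left(p + 2\right) 2 = \left(2 + p\right) 2 = 4 + 2 p$)
$K{\left(t,m \right)} = 58 - 1806 t$ ($K{\left(t,m \right)} = - 1806 t + \left(4 + 2 \cdot 27\right) = - 1806 t + \left(4 + 54\right) = - 1806 t + 58 = 58 - 1806 t$)
$2895695 - K{\left(1215,505 \right)} = 2895695 - \left(58 - 2194290\right) = 2895695 - -2194232 = 2895695 + 2194232 = 5089927$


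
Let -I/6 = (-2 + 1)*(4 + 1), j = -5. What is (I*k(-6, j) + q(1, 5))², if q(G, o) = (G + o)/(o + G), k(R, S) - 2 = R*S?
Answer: 923521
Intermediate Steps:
k(R, S) = 2 + R*S
q(G, o) = 1 (q(G, o) = (G + o)/(G + o) = 1)
I = 30 (I = -6*(-2 + 1)*(4 + 1) = -(-6)*5 = -6*(-5) = 30)
(I*k(-6, j) + q(1, 5))² = (30*(2 - 6*(-5)) + 1)² = (30*(2 + 30) + 1)² = (30*32 + 1)² = (960 + 1)² = 961² = 923521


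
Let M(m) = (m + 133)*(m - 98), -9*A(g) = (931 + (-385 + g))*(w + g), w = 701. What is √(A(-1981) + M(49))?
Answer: I*√1917062/3 ≈ 461.53*I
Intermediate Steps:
A(g) = -(546 + g)*(701 + g)/9 (A(g) = -(931 + (-385 + g))*(701 + g)/9 = -(546 + g)*(701 + g)/9)
M(m) = (-98 + m)*(133 + m) (M(m) = (133 + m)*(-98 + m) = (-98 + m)*(133 + m))
√(A(-1981) + M(49)) = √((-127582/3 - 1247/9*(-1981) - ⅑*(-1981)²) + (-13034 + 49² + 35*49)) = √((-127582/3 + 2470307/9 - ⅑*3924361) + (-13034 + 2401 + 1715)) = √((-127582/3 + 2470307/9 - 3924361/9) - 8918) = √(-1836800/9 - 8918) = √(-1917062/9) = I*√1917062/3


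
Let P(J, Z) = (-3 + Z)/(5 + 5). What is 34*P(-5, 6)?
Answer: 51/5 ≈ 10.200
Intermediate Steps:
P(J, Z) = -3/10 + Z/10 (P(J, Z) = (-3 + Z)/10 = (-3 + Z)*(1/10) = -3/10 + Z/10)
34*P(-5, 6) = 34*(-3/10 + (1/10)*6) = 34*(-3/10 + 3/5) = 34*(3/10) = 51/5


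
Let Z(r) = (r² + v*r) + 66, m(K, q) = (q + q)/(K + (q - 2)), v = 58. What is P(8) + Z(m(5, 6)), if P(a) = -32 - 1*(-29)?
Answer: 1279/9 ≈ 142.11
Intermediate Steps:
P(a) = -3 (P(a) = -32 + 29 = -3)
m(K, q) = 2*q/(-2 + K + q) (m(K, q) = (2*q)/(K + (-2 + q)) = (2*q)/(-2 + K + q) = 2*q/(-2 + K + q))
Z(r) = 66 + r² + 58*r (Z(r) = (r² + 58*r) + 66 = 66 + r² + 58*r)
P(8) + Z(m(5, 6)) = -3 + (66 + (2*6/(-2 + 5 + 6))² + 58*(2*6/(-2 + 5 + 6))) = -3 + (66 + (2*6/9)² + 58*(2*6/9)) = -3 + (66 + (2*6*(⅑))² + 58*(2*6*(⅑))) = -3 + (66 + (4/3)² + 58*(4/3)) = -3 + (66 + 16/9 + 232/3) = -3 + 1306/9 = 1279/9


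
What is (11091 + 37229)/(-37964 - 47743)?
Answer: -48320/85707 ≈ -0.56378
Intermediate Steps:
(11091 + 37229)/(-37964 - 47743) = 48320/(-85707) = 48320*(-1/85707) = -48320/85707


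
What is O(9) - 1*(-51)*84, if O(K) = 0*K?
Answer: 4284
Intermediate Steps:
O(K) = 0
O(9) - 1*(-51)*84 = 0 - 1*(-51)*84 = 0 + 51*84 = 0 + 4284 = 4284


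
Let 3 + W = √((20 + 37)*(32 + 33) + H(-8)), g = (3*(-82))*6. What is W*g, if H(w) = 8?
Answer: 4428 - 1476*√3713 ≈ -85511.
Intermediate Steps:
g = -1476 (g = -246*6 = -1476)
W = -3 + √3713 (W = -3 + √((20 + 37)*(32 + 33) + 8) = -3 + √(57*65 + 8) = -3 + √(3705 + 8) = -3 + √3713 ≈ 57.934)
W*g = (-3 + √3713)*(-1476) = 4428 - 1476*√3713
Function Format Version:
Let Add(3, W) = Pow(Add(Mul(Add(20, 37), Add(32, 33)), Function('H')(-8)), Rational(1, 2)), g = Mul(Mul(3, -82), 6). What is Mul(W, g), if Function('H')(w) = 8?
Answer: Add(4428, Mul(-1476, Pow(3713, Rational(1, 2)))) ≈ -85511.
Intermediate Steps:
g = -1476 (g = Mul(-246, 6) = -1476)
W = Add(-3, Pow(3713, Rational(1, 2))) (W = Add(-3, Pow(Add(Mul(Add(20, 37), Add(32, 33)), 8), Rational(1, 2))) = Add(-3, Pow(Add(Mul(57, 65), 8), Rational(1, 2))) = Add(-3, Pow(Add(3705, 8), Rational(1, 2))) = Add(-3, Pow(3713, Rational(1, 2))) ≈ 57.934)
Mul(W, g) = Mul(Add(-3, Pow(3713, Rational(1, 2))), -1476) = Add(4428, Mul(-1476, Pow(3713, Rational(1, 2))))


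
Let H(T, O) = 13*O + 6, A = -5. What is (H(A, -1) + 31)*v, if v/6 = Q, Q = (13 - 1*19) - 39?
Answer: -6480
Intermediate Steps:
H(T, O) = 6 + 13*O
Q = -45 (Q = (13 - 19) - 39 = -6 - 39 = -45)
v = -270 (v = 6*(-45) = -270)
(H(A, -1) + 31)*v = ((6 + 13*(-1)) + 31)*(-270) = ((6 - 13) + 31)*(-270) = (-7 + 31)*(-270) = 24*(-270) = -6480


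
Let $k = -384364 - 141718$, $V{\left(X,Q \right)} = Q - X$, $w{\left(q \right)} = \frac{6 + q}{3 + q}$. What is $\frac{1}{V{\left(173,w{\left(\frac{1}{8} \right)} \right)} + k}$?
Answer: $- \frac{25}{13156326} \approx -1.9002 \cdot 10^{-6}$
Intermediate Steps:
$w{\left(q \right)} = \frac{6 + q}{3 + q}$
$k = -526082$ ($k = -384364 - 141718 = -526082$)
$\frac{1}{V{\left(173,w{\left(\frac{1}{8} \right)} \right)} + k} = \frac{1}{\left(\frac{6 + \frac{1}{8}}{3 + \frac{1}{8}} - 173\right) - 526082} = \frac{1}{\left(\frac{1}{\frac{25}{8}} \cdot \frac{49}{8} - 173\right) - 526082} = \frac{1}{\left(\frac{8}{25} \cdot \frac{49}{8} - 173\right) - 526082} = \frac{1}{\left(\frac{49}{25} - 173\right) - 526082} = \frac{1}{- \frac{4276}{25} - 526082} = \frac{1}{- \frac{13156326}{25}} = - \frac{25}{13156326}$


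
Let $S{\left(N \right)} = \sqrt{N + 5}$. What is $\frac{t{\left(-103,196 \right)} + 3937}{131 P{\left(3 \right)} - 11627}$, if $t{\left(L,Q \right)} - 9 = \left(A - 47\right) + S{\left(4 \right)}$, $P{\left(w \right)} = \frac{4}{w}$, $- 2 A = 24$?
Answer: $- \frac{11670}{34357} \approx -0.33967$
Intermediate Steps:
$A = -12$ ($A = \left(- \frac{1}{2}\right) 24 = -12$)
$S{\left(N \right)} = \sqrt{5 + N}$
$t{\left(L,Q \right)} = -47$ ($t{\left(L,Q \right)} = 9 + \left(\left(-12 - 47\right) + \sqrt{5 + 4}\right) = 9 - \left(59 - \sqrt{9}\right) = 9 + \left(-59 + 3\right) = 9 - 56 = -47$)
$\frac{t{\left(-103,196 \right)} + 3937}{131 P{\left(3 \right)} - 11627} = \frac{-47 + 3937}{131 \cdot \frac{4}{3} - 11627} = \frac{3890}{131 \cdot 4 \cdot \frac{1}{3} - 11627} = \frac{3890}{131 \cdot \frac{4}{3} - 11627} = \frac{3890}{\frac{524}{3} - 11627} = \frac{3890}{- \frac{34357}{3}} = 3890 \left(- \frac{3}{34357}\right) = - \frac{11670}{34357}$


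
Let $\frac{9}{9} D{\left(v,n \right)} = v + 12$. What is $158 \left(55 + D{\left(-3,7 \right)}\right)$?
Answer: $10112$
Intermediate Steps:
$D{\left(v,n \right)} = 12 + v$ ($D{\left(v,n \right)} = v + 12 = 12 + v$)
$158 \left(55 + D{\left(-3,7 \right)}\right) = 158 \left(55 + \left(12 - 3\right)\right) = 158 \left(55 + 9\right) = 158 \cdot 64 = 10112$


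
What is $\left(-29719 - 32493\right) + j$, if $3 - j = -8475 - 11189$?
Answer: $-42545$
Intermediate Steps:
$j = 19667$ ($j = 3 - \left(-8475 - 11189\right) = 3 - -19664 = 3 + 19664 = 19667$)
$\left(-29719 - 32493\right) + j = \left(-29719 - 32493\right) + 19667 = -62212 + 19667 = -42545$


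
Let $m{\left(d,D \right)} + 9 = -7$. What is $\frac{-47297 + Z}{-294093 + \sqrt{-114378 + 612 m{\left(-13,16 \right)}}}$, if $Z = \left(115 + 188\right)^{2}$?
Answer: $- \frac{4363555872}{28830272273} - \frac{44512 i \sqrt{124170}}{86490816819} \approx -0.15135 - 0.00018135 i$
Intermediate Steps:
$m{\left(d,D \right)} = -16$ ($m{\left(d,D \right)} = -9 - 7 = -16$)
$Z = 91809$ ($Z = 303^{2} = 91809$)
$\frac{-47297 + Z}{-294093 + \sqrt{-114378 + 612 m{\left(-13,16 \right)}}} = \frac{-47297 + 91809}{-294093 + \sqrt{-114378 + 612 \left(-16\right)}} = \frac{44512}{-294093 + \sqrt{-114378 - 9792}} = \frac{44512}{-294093 + \sqrt{-124170}} = \frac{44512}{-294093 + i \sqrt{124170}}$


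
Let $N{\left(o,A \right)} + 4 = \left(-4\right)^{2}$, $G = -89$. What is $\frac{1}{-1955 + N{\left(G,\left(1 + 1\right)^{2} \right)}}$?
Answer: $- \frac{1}{1943} \approx -0.00051467$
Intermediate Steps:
$N{\left(o,A \right)} = 12$ ($N{\left(o,A \right)} = -4 + \left(-4\right)^{2} = -4 + 16 = 12$)
$\frac{1}{-1955 + N{\left(G,\left(1 + 1\right)^{2} \right)}} = \frac{1}{-1955 + 12} = \frac{1}{-1943} = - \frac{1}{1943}$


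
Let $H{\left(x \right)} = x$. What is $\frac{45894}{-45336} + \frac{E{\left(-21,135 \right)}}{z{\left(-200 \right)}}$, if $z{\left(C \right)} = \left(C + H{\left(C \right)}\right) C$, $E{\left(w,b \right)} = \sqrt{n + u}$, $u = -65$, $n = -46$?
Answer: $- \frac{7649}{7556} + \frac{i \sqrt{111}}{80000} \approx -1.0123 + 0.0001317 i$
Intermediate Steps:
$E{\left(w,b \right)} = i \sqrt{111}$ ($E{\left(w,b \right)} = \sqrt{-46 - 65} = \sqrt{-111} = i \sqrt{111}$)
$z{\left(C \right)} = 2 C^{2}$ ($z{\left(C \right)} = \left(C + C\right) C = 2 C C = 2 C^{2}$)
$\frac{45894}{-45336} + \frac{E{\left(-21,135 \right)}}{z{\left(-200 \right)}} = \frac{45894}{-45336} + \frac{i \sqrt{111}}{2 \left(-200\right)^{2}} = 45894 \left(- \frac{1}{45336}\right) + \frac{i \sqrt{111}}{2 \cdot 40000} = - \frac{7649}{7556} + \frac{i \sqrt{111}}{80000}$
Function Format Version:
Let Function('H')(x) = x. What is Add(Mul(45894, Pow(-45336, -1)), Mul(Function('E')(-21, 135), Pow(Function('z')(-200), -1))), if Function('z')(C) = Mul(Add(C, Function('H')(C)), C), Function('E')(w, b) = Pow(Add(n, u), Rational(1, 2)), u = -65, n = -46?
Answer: Add(Rational(-7649, 7556), Mul(Rational(1, 80000), I, Pow(111, Rational(1, 2)))) ≈ Add(-1.0123, Mul(0.00013170, I))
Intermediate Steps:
Function('E')(w, b) = Mul(I, Pow(111, Rational(1, 2))) (Function('E')(w, b) = Pow(Add(-46, -65), Rational(1, 2)) = Pow(-111, Rational(1, 2)) = Mul(I, Pow(111, Rational(1, 2))))
Function('z')(C) = Mul(2, Pow(C, 2)) (Function('z')(C) = Mul(Add(C, C), C) = Mul(Mul(2, C), C) = Mul(2, Pow(C, 2)))
Add(Mul(45894, Pow(-45336, -1)), Mul(Function('E')(-21, 135), Pow(Function('z')(-200), -1))) = Add(Mul(45894, Pow(-45336, -1)), Mul(Mul(I, Pow(111, Rational(1, 2))), Pow(Mul(2, Pow(-200, 2)), -1))) = Add(Mul(45894, Rational(-1, 45336)), Mul(Mul(I, Pow(111, Rational(1, 2))), Pow(Mul(2, 40000), -1))) = Add(Rational(-7649, 7556), Mul(Mul(I, Pow(111, Rational(1, 2))), Pow(80000, -1))) = Add(Rational(-7649, 7556), Mul(Mul(I, Pow(111, Rational(1, 2))), Rational(1, 80000))) = Add(Rational(-7649, 7556), Mul(Rational(1, 80000), I, Pow(111, Rational(1, 2))))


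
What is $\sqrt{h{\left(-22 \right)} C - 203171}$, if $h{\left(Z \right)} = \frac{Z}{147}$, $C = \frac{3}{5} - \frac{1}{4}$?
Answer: $\frac{i \sqrt{8959843410}}{210} \approx 450.75 i$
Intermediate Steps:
$C = \frac{7}{20}$ ($C = 3 \cdot \frac{1}{5} - \frac{1}{4} = \frac{3}{5} - \frac{1}{4} = \frac{7}{20} \approx 0.35$)
$h{\left(Z \right)} = \frac{Z}{147}$ ($h{\left(Z \right)} = Z \frac{1}{147} = \frac{Z}{147}$)
$\sqrt{h{\left(-22 \right)} C - 203171} = \sqrt{\frac{1}{147} \left(-22\right) \frac{7}{20} - 203171} = \sqrt{\left(- \frac{22}{147}\right) \frac{7}{20} - 203171} = \sqrt{- \frac{11}{210} - 203171} = \sqrt{- \frac{42665921}{210}} = \frac{i \sqrt{8959843410}}{210}$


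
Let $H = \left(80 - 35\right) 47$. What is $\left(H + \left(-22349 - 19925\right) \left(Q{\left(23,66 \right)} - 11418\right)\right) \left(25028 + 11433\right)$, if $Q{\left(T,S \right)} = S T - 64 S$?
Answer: $21770137197951$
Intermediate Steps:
$Q{\left(T,S \right)} = - 64 S + S T$
$H = 2115$ ($H = 45 \cdot 47 = 2115$)
$\left(H + \left(-22349 - 19925\right) \left(Q{\left(23,66 \right)} - 11418\right)\right) \left(25028 + 11433\right) = \left(2115 + \left(-22349 - 19925\right) \left(66 \left(-64 + 23\right) - 11418\right)\right) \left(25028 + 11433\right) = \left(2115 - 42274 \left(66 \left(-41\right) - 11418\right)\right) 36461 = \left(2115 - 42274 \left(-2706 - 11418\right)\right) 36461 = \left(2115 - -597077976\right) 36461 = \left(2115 + 597077976\right) 36461 = 597080091 \cdot 36461 = 21770137197951$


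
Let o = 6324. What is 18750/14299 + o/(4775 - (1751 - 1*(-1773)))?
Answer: 37961042/5962683 ≈ 6.3664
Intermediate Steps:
18750/14299 + o/(4775 - (1751 - 1*(-1773))) = 18750/14299 + 6324/(4775 - (1751 - 1*(-1773))) = 18750*(1/14299) + 6324/(4775 - (1751 + 1773)) = 18750/14299 + 6324/(4775 - 1*3524) = 18750/14299 + 6324/(4775 - 3524) = 18750/14299 + 6324/1251 = 18750/14299 + 6324*(1/1251) = 18750/14299 + 2108/417 = 37961042/5962683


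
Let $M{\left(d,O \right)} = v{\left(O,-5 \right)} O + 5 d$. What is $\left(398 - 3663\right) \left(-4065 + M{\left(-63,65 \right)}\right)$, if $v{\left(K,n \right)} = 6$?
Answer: $13027350$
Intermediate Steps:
$M{\left(d,O \right)} = 5 d + 6 O$ ($M{\left(d,O \right)} = 6 O + 5 d = 5 d + 6 O$)
$\left(398 - 3663\right) \left(-4065 + M{\left(-63,65 \right)}\right) = \left(398 - 3663\right) \left(-4065 + \left(5 \left(-63\right) + 6 \cdot 65\right)\right) = - 3265 \left(-4065 + \left(-315 + 390\right)\right) = - 3265 \left(-4065 + 75\right) = \left(-3265\right) \left(-3990\right) = 13027350$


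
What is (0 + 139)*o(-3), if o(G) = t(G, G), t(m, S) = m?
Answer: -417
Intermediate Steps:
o(G) = G
(0 + 139)*o(-3) = (0 + 139)*(-3) = 139*(-3) = -417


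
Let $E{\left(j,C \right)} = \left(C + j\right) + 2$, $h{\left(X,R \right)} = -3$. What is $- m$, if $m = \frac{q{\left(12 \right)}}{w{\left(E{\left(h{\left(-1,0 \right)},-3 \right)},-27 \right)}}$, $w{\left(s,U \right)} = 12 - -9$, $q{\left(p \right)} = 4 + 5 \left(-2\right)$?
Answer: $\frac{2}{7} \approx 0.28571$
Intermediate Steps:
$q{\left(p \right)} = -6$ ($q{\left(p \right)} = 4 - 10 = -6$)
$E{\left(j,C \right)} = 2 + C + j$
$w{\left(s,U \right)} = 21$ ($w{\left(s,U \right)} = 12 + 9 = 21$)
$m = - \frac{2}{7}$ ($m = - \frac{6}{21} = \left(-6\right) \frac{1}{21} = - \frac{2}{7} \approx -0.28571$)
$- m = \left(-1\right) \left(- \frac{2}{7}\right) = \frac{2}{7}$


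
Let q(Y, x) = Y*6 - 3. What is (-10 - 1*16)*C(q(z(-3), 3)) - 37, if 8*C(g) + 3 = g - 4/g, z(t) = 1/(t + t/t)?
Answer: -119/12 ≈ -9.9167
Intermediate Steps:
z(t) = 1/(1 + t) (z(t) = 1/(t + 1) = 1/(1 + t))
q(Y, x) = -3 + 6*Y (q(Y, x) = 6*Y - 3 = -3 + 6*Y)
C(g) = -3/8 - 1/(2*g) + g/8 (C(g) = -3/8 + (g - 4/g)/8 = -3/8 + (-1/(2*g) + g/8) = -3/8 - 1/(2*g) + g/8)
(-10 - 1*16)*C(q(z(-3), 3)) - 37 = (-10 - 1*16)*((-4 + (-3 + 6/(1 - 3))*(-3 + (-3 + 6/(1 - 3))))/(8*(-3 + 6/(1 - 3)))) - 37 = (-10 - 16)*((-4 + (-3 + 6/(-2))*(-3 + (-3 + 6/(-2))))/(8*(-3 + 6/(-2)))) - 37 = -13*(-4 + (-3 + 6*(-½))*(-3 + (-3 + 6*(-½))))/(4*(-3 + 6*(-½))) - 37 = -13*(-4 + (-3 - 3)*(-3 + (-3 - 3)))/(4*(-3 - 3)) - 37 = -13*(-4 - 6*(-3 - 6))/(4*(-6)) - 37 = -13*(-1)*(-4 - 6*(-9))/(4*6) - 37 = -13*(-1)*(-4 + 54)/(4*6) - 37 = -13*(-1)*50/(4*6) - 37 = -26*(-25/24) - 37 = 325/12 - 37 = -119/12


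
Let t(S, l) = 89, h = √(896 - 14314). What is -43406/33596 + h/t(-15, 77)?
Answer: -21703/16798 + I*√13418/89 ≈ -1.292 + 1.3015*I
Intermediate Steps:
h = I*√13418 (h = √(-13418) = I*√13418 ≈ 115.84*I)
-43406/33596 + h/t(-15, 77) = -43406/33596 + (I*√13418)/89 = -43406*1/33596 + (I*√13418)*(1/89) = -21703/16798 + I*√13418/89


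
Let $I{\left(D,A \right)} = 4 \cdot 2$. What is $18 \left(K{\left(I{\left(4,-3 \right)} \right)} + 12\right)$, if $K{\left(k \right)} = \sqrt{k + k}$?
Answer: $288$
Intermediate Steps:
$I{\left(D,A \right)} = 8$
$K{\left(k \right)} = \sqrt{2} \sqrt{k}$ ($K{\left(k \right)} = \sqrt{2 k} = \sqrt{2} \sqrt{k}$)
$18 \left(K{\left(I{\left(4,-3 \right)} \right)} + 12\right) = 18 \left(\sqrt{2} \sqrt{8} + 12\right) = 18 \left(\sqrt{2} \cdot 2 \sqrt{2} + 12\right) = 18 \left(4 + 12\right) = 18 \cdot 16 = 288$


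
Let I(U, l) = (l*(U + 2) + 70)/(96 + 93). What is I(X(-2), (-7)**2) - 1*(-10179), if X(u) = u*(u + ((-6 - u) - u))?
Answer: 274913/27 ≈ 10182.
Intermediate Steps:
X(u) = u*(-6 - u) (X(u) = u*(u + (-6 - 2*u)) = u*(-6 - u))
I(U, l) = 10/27 + l*(2 + U)/189 (I(U, l) = (l*(2 + U) + 70)/189 = (70 + l*(2 + U))*(1/189) = 10/27 + l*(2 + U)/189)
I(X(-2), (-7)**2) - 1*(-10179) = (10/27 + (2/189)*(-7)**2 + (1/189)*(-1*(-2)*(6 - 2))*(-7)**2) - 1*(-10179) = (10/27 + (2/189)*49 + (1/189)*(-1*(-2)*4)*49) + 10179 = (10/27 + 14/27 + (1/189)*8*49) + 10179 = (10/27 + 14/27 + 56/27) + 10179 = 80/27 + 10179 = 274913/27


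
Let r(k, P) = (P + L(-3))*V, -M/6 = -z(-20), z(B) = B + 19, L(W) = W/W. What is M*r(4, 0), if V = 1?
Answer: -6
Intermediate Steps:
L(W) = 1
z(B) = 19 + B
M = -6 (M = -(-6)*(19 - 20) = -(-6)*(-1) = -6*1 = -6)
r(k, P) = 1 + P (r(k, P) = (P + 1)*1 = (1 + P)*1 = 1 + P)
M*r(4, 0) = -6*(1 + 0) = -6*1 = -6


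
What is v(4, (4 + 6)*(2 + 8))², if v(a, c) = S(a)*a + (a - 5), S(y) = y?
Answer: 225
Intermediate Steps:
v(a, c) = -5 + a + a² (v(a, c) = a*a + (a - 5) = a² + (-5 + a) = -5 + a + a²)
v(4, (4 + 6)*(2 + 8))² = (-5 + 4 + 4²)² = (-5 + 4 + 16)² = 15² = 225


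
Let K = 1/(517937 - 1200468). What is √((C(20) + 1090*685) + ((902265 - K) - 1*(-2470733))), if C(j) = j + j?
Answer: √1919150747007422699/682531 ≈ 2029.7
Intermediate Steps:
C(j) = 2*j
K = -1/682531 (K = 1/(-682531) = -1/682531 ≈ -1.4651e-6)
√((C(20) + 1090*685) + ((902265 - K) - 1*(-2470733))) = √((2*20 + 1090*685) + ((902265 - 1*(-1/682531)) - 1*(-2470733))) = √((40 + 746650) + ((902265 + 1/682531) + 2470733)) = √(746690 + (615823832716/682531 + 2470733)) = √(746690 + 2302175697939/682531) = √(2811814770329/682531) = √1919150747007422699/682531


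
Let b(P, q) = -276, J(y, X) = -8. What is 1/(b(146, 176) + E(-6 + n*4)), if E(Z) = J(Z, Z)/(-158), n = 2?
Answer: -79/21800 ≈ -0.0036239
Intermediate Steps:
E(Z) = 4/79 (E(Z) = -8/(-158) = -8*(-1/158) = 4/79)
1/(b(146, 176) + E(-6 + n*4)) = 1/(-276 + 4/79) = 1/(-21800/79) = -79/21800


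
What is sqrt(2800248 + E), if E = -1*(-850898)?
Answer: sqrt(3651146) ≈ 1910.8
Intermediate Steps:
E = 850898
sqrt(2800248 + E) = sqrt(2800248 + 850898) = sqrt(3651146)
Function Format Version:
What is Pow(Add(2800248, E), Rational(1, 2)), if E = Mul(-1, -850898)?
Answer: Pow(3651146, Rational(1, 2)) ≈ 1910.8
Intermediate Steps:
E = 850898
Pow(Add(2800248, E), Rational(1, 2)) = Pow(Add(2800248, 850898), Rational(1, 2)) = Pow(3651146, Rational(1, 2))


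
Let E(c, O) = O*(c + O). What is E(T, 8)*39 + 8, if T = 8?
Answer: 5000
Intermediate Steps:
E(c, O) = O*(O + c)
E(T, 8)*39 + 8 = (8*(8 + 8))*39 + 8 = (8*16)*39 + 8 = 128*39 + 8 = 4992 + 8 = 5000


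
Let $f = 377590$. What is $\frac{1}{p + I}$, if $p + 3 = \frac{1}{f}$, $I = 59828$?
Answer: $\frac{377590}{22589321751} \approx 1.6715 \cdot 10^{-5}$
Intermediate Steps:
$p = - \frac{1132769}{377590}$ ($p = -3 + \frac{1}{377590} = - \frac{1132769}{377590} \approx -3.0$)
$\frac{1}{p + I} = \frac{1}{- \frac{1132769}{377590} + 59828} = \frac{1}{\frac{22589321751}{377590}} = \frac{377590}{22589321751}$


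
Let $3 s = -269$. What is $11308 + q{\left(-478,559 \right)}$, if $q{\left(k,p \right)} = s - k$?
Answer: $\frac{35089}{3} \approx 11696.0$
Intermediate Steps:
$s = - \frac{269}{3}$ ($s = \frac{1}{3} \left(-269\right) = - \frac{269}{3} \approx -89.667$)
$q{\left(k,p \right)} = - \frac{269}{3} - k$
$11308 + q{\left(-478,559 \right)} = 11308 - - \frac{1165}{3} = 11308 + \left(- \frac{269}{3} + 478\right) = 11308 + \frac{1165}{3} = \frac{35089}{3}$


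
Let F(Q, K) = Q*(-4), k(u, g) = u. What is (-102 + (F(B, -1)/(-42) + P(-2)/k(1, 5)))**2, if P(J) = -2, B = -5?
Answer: 4813636/441 ≈ 10915.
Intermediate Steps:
F(Q, K) = -4*Q
(-102 + (F(B, -1)/(-42) + P(-2)/k(1, 5)))**2 = (-102 + (-4*(-5)/(-42) - 2/1))**2 = (-102 + (20*(-1/42) - 2*1))**2 = (-102 + (-10/21 - 2))**2 = (-102 - 52/21)**2 = (-2194/21)**2 = 4813636/441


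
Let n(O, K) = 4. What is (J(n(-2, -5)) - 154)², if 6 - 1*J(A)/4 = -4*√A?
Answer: 9604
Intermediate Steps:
J(A) = 24 + 16*√A (J(A) = 24 - (-16)*√A = 24 + 16*√A)
(J(n(-2, -5)) - 154)² = ((24 + 16*√4) - 154)² = ((24 + 16*2) - 154)² = ((24 + 32) - 154)² = (56 - 154)² = (-98)² = 9604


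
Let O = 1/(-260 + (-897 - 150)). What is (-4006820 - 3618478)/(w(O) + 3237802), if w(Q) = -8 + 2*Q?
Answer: -4983132243/2115898378 ≈ -2.3551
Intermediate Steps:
O = -1/1307 (O = 1/(-260 - 1047) = 1/(-1307) = -1/1307 ≈ -0.00076511)
(-4006820 - 3618478)/(w(O) + 3237802) = (-4006820 - 3618478)/((-8 + 2*(-1/1307)) + 3237802) = -7625298/((-8 - 2/1307) + 3237802) = -7625298/(-10458/1307 + 3237802) = -7625298/4231796756/1307 = -7625298*1307/4231796756 = -4983132243/2115898378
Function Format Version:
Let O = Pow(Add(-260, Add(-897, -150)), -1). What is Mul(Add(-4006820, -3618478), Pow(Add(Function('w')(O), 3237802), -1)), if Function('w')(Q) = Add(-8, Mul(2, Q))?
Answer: Rational(-4983132243, 2115898378) ≈ -2.3551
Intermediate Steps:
O = Rational(-1, 1307) (O = Pow(Add(-260, -1047), -1) = Pow(-1307, -1) = Rational(-1, 1307) ≈ -0.00076511)
Mul(Add(-4006820, -3618478), Pow(Add(Function('w')(O), 3237802), -1)) = Mul(Add(-4006820, -3618478), Pow(Add(Add(-8, Mul(2, Rational(-1, 1307))), 3237802), -1)) = Mul(-7625298, Pow(Add(Add(-8, Rational(-2, 1307)), 3237802), -1)) = Mul(-7625298, Pow(Add(Rational(-10458, 1307), 3237802), -1)) = Mul(-7625298, Pow(Rational(4231796756, 1307), -1)) = Mul(-7625298, Rational(1307, 4231796756)) = Rational(-4983132243, 2115898378)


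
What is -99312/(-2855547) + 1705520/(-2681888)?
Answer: -95913517883/159547025682 ≈ -0.60116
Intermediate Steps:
-99312/(-2855547) + 1705520/(-2681888) = -99312*(-1/2855547) + 1705520*(-1/2681888) = 33104/951849 - 106595/167618 = -95913517883/159547025682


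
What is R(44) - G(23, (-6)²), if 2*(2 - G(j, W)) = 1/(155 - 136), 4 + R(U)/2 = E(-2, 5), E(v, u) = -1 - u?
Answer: -835/38 ≈ -21.974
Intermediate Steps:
R(U) = -20 (R(U) = -8 + 2*(-1 - 1*5) = -8 + 2*(-1 - 5) = -8 + 2*(-6) = -8 - 12 = -20)
G(j, W) = 75/38 (G(j, W) = 2 - 1/(2*(155 - 136)) = 2 - ½/19 = 2 - ½*1/19 = 2 - 1/38 = 75/38)
R(44) - G(23, (-6)²) = -20 - 1*75/38 = -20 - 75/38 = -835/38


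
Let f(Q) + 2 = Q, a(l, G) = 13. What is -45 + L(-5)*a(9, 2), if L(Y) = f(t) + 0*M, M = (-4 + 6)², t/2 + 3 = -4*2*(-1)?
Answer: 59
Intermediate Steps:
t = 10 (t = -6 + 2*(-4*2*(-1)) = -6 + 2*(-8*(-1)) = -6 + 2*8 = -6 + 16 = 10)
f(Q) = -2 + Q
M = 4 (M = 2² = 4)
L(Y) = 8 (L(Y) = (-2 + 10) + 0*4 = 8 + 0 = 8)
-45 + L(-5)*a(9, 2) = -45 + 8*13 = -45 + 104 = 59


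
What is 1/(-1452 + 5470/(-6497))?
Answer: -6497/9439114 ≈ -0.00068831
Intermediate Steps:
1/(-1452 + 5470/(-6497)) = 1/(-1452 + 5470*(-1/6497)) = 1/(-1452 - 5470/6497) = 1/(-9439114/6497) = -6497/9439114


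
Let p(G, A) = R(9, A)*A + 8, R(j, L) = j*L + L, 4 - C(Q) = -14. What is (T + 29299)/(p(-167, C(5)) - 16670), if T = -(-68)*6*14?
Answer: -35011/13422 ≈ -2.6085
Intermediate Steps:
C(Q) = 18 (C(Q) = 4 - 1*(-14) = 4 + 14 = 18)
R(j, L) = L + L*j (R(j, L) = L*j + L = L + L*j)
p(G, A) = 8 + 10*A² (p(G, A) = (A*(1 + 9))*A + 8 = (A*10)*A + 8 = (10*A)*A + 8 = 10*A² + 8 = 8 + 10*A²)
T = 5712 (T = -17*(-24)*14 = 408*14 = 5712)
(T + 29299)/(p(-167, C(5)) - 16670) = (5712 + 29299)/((8 + 10*18²) - 16670) = 35011/((8 + 10*324) - 16670) = 35011/((8 + 3240) - 16670) = 35011/(3248 - 16670) = 35011/(-13422) = 35011*(-1/13422) = -35011/13422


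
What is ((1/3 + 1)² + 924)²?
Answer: 69422224/81 ≈ 8.5706e+5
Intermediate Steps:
((1/3 + 1)² + 924)² = ((⅓ + 1)² + 924)² = ((4/3)² + 924)² = (16/9 + 924)² = (8332/9)² = 69422224/81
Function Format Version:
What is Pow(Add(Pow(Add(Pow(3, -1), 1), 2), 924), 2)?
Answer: Rational(69422224, 81) ≈ 8.5706e+5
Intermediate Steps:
Pow(Add(Pow(Add(Pow(3, -1), 1), 2), 924), 2) = Pow(Add(Pow(Add(Rational(1, 3), 1), 2), 924), 2) = Pow(Add(Pow(Rational(4, 3), 2), 924), 2) = Pow(Add(Rational(16, 9), 924), 2) = Pow(Rational(8332, 9), 2) = Rational(69422224, 81)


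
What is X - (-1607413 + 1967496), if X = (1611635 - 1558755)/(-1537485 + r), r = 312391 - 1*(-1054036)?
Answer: -30797565347/85529 ≈ -3.6008e+5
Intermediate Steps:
r = 1366427 (r = 312391 + 1054036 = 1366427)
X = -26440/85529 (X = (1611635 - 1558755)/(-1537485 + 1366427) = 52880/(-171058) = 52880*(-1/171058) = -26440/85529 ≈ -0.30913)
X - (-1607413 + 1967496) = -26440/85529 - (-1607413 + 1967496) = -26440/85529 - 1*360083 = -26440/85529 - 360083 = -30797565347/85529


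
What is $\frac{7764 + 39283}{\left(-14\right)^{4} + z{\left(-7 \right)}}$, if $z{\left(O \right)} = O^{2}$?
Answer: $\frac{6721}{5495} \approx 1.2231$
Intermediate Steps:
$\frac{7764 + 39283}{\left(-14\right)^{4} + z{\left(-7 \right)}} = \frac{7764 + 39283}{\left(-14\right)^{4} + \left(-7\right)^{2}} = \frac{47047}{38416 + 49} = \frac{47047}{38465} = 47047 \cdot \frac{1}{38465} = \frac{6721}{5495}$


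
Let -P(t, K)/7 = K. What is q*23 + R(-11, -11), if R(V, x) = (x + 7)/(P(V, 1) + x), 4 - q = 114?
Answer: -22768/9 ≈ -2529.8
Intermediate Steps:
q = -110 (q = 4 - 1*114 = 4 - 114 = -110)
P(t, K) = -7*K
R(V, x) = (7 + x)/(-7 + x) (R(V, x) = (x + 7)/(-7*1 + x) = (7 + x)/(-7 + x))
q*23 + R(-11, -11) = -110*23 + (7 - 11)/(-7 - 11) = -2530 - 4/(-18) = -2530 - 1/18*(-4) = -2530 + 2/9 = -22768/9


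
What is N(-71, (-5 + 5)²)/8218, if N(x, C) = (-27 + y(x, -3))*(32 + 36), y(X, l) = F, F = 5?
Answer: -748/4109 ≈ -0.18204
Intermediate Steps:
y(X, l) = 5
N(x, C) = -1496 (N(x, C) = (-27 + 5)*(32 + 36) = -22*68 = -1496)
N(-71, (-5 + 5)²)/8218 = -1496/8218 = -1496*1/8218 = -748/4109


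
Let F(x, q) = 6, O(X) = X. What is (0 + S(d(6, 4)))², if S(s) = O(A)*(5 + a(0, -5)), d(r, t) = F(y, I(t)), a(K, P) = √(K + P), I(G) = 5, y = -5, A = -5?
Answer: 500 + 250*I*√5 ≈ 500.0 + 559.02*I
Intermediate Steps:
d(r, t) = 6
S(s) = -25 - 5*I*√5 (S(s) = -5*(5 + √(0 - 5)) = -5*(5 + √(-5)) = -5*(5 + I*√5) = -25 - 5*I*√5)
(0 + S(d(6, 4)))² = (0 + (-25 - 5*I*√5))² = (-25 - 5*I*√5)²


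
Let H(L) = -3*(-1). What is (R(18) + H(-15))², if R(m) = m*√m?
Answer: 5841 + 324*√2 ≈ 6299.2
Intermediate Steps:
H(L) = 3
R(m) = m^(3/2)
(R(18) + H(-15))² = (18^(3/2) + 3)² = (54*√2 + 3)² = (3 + 54*√2)²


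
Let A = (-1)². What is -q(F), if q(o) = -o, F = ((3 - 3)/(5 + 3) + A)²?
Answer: 1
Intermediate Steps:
A = 1
F = 1 (F = ((3 - 3)/(5 + 3) + 1)² = (0/8 + 1)² = (0*(⅛) + 1)² = (0 + 1)² = 1² = 1)
-q(F) = -(-1) = -1*(-1) = 1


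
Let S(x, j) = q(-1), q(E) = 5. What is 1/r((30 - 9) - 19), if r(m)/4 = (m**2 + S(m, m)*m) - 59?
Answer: -1/180 ≈ -0.0055556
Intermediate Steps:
S(x, j) = 5
r(m) = -236 + 4*m**2 + 20*m (r(m) = 4*((m**2 + 5*m) - 59) = 4*(-59 + m**2 + 5*m) = -236 + 4*m**2 + 20*m)
1/r((30 - 9) - 19) = 1/(-236 + 4*((30 - 9) - 19)**2 + 20*((30 - 9) - 19)) = 1/(-236 + 4*(21 - 19)**2 + 20*(21 - 19)) = 1/(-236 + 4*2**2 + 20*2) = 1/(-236 + 4*4 + 40) = 1/(-236 + 16 + 40) = 1/(-180) = -1/180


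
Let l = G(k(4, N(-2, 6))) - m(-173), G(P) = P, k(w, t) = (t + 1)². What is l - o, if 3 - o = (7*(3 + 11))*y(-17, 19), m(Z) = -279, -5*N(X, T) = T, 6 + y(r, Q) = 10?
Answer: 16701/25 ≈ 668.04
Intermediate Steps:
y(r, Q) = 4 (y(r, Q) = -6 + 10 = 4)
N(X, T) = -T/5
k(w, t) = (1 + t)²
o = -389 (o = 3 - 7*(3 + 11)*4 = 3 - 7*14*4 = 3 - 98*4 = 3 - 1*392 = 3 - 392 = -389)
l = 6976/25 (l = (1 - ⅕*6)² - 1*(-279) = (1 - 6/5)² + 279 = (-⅕)² + 279 = 1/25 + 279 = 6976/25 ≈ 279.04)
l - o = 6976/25 - 1*(-389) = 6976/25 + 389 = 16701/25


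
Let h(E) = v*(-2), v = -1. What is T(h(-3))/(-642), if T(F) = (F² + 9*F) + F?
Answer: -4/107 ≈ -0.037383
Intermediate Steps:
h(E) = 2 (h(E) = -1*(-2) = 2)
T(F) = F² + 10*F
T(h(-3))/(-642) = (2*(10 + 2))/(-642) = (2*12)*(-1/642) = 24*(-1/642) = -4/107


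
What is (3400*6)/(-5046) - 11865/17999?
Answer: -71175065/15137159 ≈ -4.7020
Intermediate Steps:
(3400*6)/(-5046) - 11865/17999 = 20400*(-1/5046) - 11865*1/17999 = -3400/841 - 11865/17999 = -71175065/15137159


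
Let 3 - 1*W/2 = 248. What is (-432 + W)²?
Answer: 850084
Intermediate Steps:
W = -490 (W = 6 - 2*248 = 6 - 496 = -490)
(-432 + W)² = (-432 - 490)² = (-922)² = 850084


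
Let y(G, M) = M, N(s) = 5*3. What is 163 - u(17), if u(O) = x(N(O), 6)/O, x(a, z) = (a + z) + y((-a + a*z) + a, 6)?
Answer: 2744/17 ≈ 161.41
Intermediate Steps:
N(s) = 15
x(a, z) = 6 + a + z (x(a, z) = (a + z) + 6 = 6 + a + z)
u(O) = 27/O (u(O) = (6 + 15 + 6)/O = 27/O)
163 - u(17) = 163 - 27/17 = 2744/17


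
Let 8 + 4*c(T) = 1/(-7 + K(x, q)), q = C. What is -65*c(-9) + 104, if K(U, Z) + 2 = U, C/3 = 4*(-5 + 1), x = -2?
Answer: 10361/44 ≈ 235.48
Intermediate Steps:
C = -48 (C = 3*(4*(-5 + 1)) = 3*(4*(-4)) = 3*(-16) = -48)
q = -48
K(U, Z) = -2 + U
c(T) = -89/44 (c(T) = -2 + 1/(4*(-7 + (-2 - 2))) = -2 + 1/(4*(-7 - 4)) = -2 + (¼)/(-11) = -2 + (¼)*(-1/11) = -2 - 1/44 = -89/44)
-65*c(-9) + 104 = -65*(-89/44) + 104 = 5785/44 + 104 = 10361/44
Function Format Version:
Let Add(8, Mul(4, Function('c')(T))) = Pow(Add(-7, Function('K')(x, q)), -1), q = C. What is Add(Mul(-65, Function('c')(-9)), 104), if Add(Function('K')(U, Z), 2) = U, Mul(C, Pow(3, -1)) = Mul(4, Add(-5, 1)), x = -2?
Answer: Rational(10361, 44) ≈ 235.48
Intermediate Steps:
C = -48 (C = Mul(3, Mul(4, Add(-5, 1))) = Mul(3, Mul(4, -4)) = Mul(3, -16) = -48)
q = -48
Function('K')(U, Z) = Add(-2, U)
Function('c')(T) = Rational(-89, 44) (Function('c')(T) = Add(-2, Mul(Rational(1, 4), Pow(Add(-7, Add(-2, -2)), -1))) = Add(-2, Mul(Rational(1, 4), Pow(Add(-7, -4), -1))) = Add(-2, Mul(Rational(1, 4), Pow(-11, -1))) = Add(-2, Mul(Rational(1, 4), Rational(-1, 11))) = Add(-2, Rational(-1, 44)) = Rational(-89, 44))
Add(Mul(-65, Function('c')(-9)), 104) = Add(Mul(-65, Rational(-89, 44)), 104) = Add(Rational(5785, 44), 104) = Rational(10361, 44)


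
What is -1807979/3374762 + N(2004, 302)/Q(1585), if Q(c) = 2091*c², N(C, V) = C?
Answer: -3165806625821659/5909278541418650 ≈ -0.53574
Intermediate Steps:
-1807979/3374762 + N(2004, 302)/Q(1585) = -1807979/3374762 + 2004/((2091*1585²)) = -1807979*1/3374762 + 2004/((2091*2512225)) = -1807979/3374762 + 2004/5253062475 = -1807979/3374762 + 2004*(1/5253062475) = -1807979/3374762 + 668/1751020825 = -3165806625821659/5909278541418650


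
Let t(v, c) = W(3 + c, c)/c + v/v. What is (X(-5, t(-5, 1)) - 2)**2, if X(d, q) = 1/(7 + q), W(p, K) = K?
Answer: 289/81 ≈ 3.5679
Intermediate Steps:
t(v, c) = 2 (t(v, c) = c/c + v/v = 1 + 1 = 2)
(X(-5, t(-5, 1)) - 2)**2 = (1/(7 + 2) - 2)**2 = (1/9 - 2)**2 = (-17/9)**2 = 289/81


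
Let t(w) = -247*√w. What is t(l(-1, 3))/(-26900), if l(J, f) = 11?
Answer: 247*√11/26900 ≈ 0.030454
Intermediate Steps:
t(l(-1, 3))/(-26900) = -247*√11/(-26900) = -247*√11*(-1/26900) = 247*√11/26900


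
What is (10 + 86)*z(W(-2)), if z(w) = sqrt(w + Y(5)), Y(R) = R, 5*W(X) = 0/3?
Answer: 96*sqrt(5) ≈ 214.66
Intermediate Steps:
W(X) = 0 (W(X) = (0/3)/5 = (0*(1/3))/5 = (1/5)*0 = 0)
z(w) = sqrt(5 + w) (z(w) = sqrt(w + 5) = sqrt(5 + w))
(10 + 86)*z(W(-2)) = (10 + 86)*sqrt(5 + 0) = 96*sqrt(5)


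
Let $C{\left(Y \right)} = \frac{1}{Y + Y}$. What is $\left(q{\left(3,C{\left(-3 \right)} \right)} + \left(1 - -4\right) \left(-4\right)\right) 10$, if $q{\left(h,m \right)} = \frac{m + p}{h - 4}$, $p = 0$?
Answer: $- \frac{595}{3} \approx -198.33$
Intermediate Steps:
$C{\left(Y \right)} = \frac{1}{2 Y}$
$q{\left(h,m \right)} = \frac{m}{-4 + h}$ ($q{\left(h,m \right)} = \frac{m + 0}{h - 4} = \frac{m}{-4 + h}$)
$\left(q{\left(3,C{\left(-3 \right)} \right)} + \left(1 - -4\right) \left(-4\right)\right) 10 = \left(\frac{\frac{1}{2} \frac{1}{-3}}{-4 + 3} + \left(1 - -4\right) \left(-4\right)\right) 10 = \left(\frac{\frac{1}{2} \left(- \frac{1}{3}\right)}{-1} + \left(1 + 4\right) \left(-4\right)\right) 10 = \left(\left(- \frac{1}{6}\right) \left(-1\right) + 5 \left(-4\right)\right) 10 = \left(\frac{1}{6} - 20\right) 10 = \left(- \frac{119}{6}\right) 10 = - \frac{595}{3}$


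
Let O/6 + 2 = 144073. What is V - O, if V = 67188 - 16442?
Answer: -813680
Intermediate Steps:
O = 864426 (O = -12 + 6*144073 = -12 + 864438 = 864426)
V = 50746
V - O = 50746 - 1*864426 = 50746 - 864426 = -813680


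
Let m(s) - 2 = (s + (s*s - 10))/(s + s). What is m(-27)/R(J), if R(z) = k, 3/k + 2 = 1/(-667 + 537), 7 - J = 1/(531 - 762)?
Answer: 4234/585 ≈ 7.2376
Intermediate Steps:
J = 1618/231 (J = 7 - 1/(531 - 762) = 7 - 1/(-231) = 7 - 1*(-1/231) = 7 + 1/231 = 1618/231 ≈ 7.0043)
k = -130/87 (k = 3/(-2 + 1/(-667 + 537)) = 3/(-2 + 1/(-130)) = 3/(-2 - 1/130) = 3/(-261/130) = 3*(-130/261) = -130/87 ≈ -1.4943)
m(s) = 2 + (-10 + s + s²)/(2*s) (m(s) = 2 + (s + (s*s - 10))/(s + s) = 2 + (s + (s² - 10))/((2*s)) = 2 + (s + (-10 + s²))*(1/(2*s)) = 2 + (-10 + s + s²)*(1/(2*s)) = 2 + (-10 + s + s²)/(2*s))
R(z) = -130/87
m(-27)/R(J) = ((½)*(-10 - 27*(5 - 27))/(-27))/(-130/87) = ((½)*(-1/27)*(-10 - 27*(-22)))*(-87/130) = ((½)*(-1/27)*(-10 + 594))*(-87/130) = ((½)*(-1/27)*584)*(-87/130) = -292/27*(-87/130) = 4234/585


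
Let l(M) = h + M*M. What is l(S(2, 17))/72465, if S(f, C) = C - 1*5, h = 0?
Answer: 48/24155 ≈ 0.0019872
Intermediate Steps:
S(f, C) = -5 + C (S(f, C) = C - 5 = -5 + C)
l(M) = M**2 (l(M) = 0 + M*M = 0 + M**2 = M**2)
l(S(2, 17))/72465 = (-5 + 17)**2/72465 = 12**2*(1/72465) = 144*(1/72465) = 48/24155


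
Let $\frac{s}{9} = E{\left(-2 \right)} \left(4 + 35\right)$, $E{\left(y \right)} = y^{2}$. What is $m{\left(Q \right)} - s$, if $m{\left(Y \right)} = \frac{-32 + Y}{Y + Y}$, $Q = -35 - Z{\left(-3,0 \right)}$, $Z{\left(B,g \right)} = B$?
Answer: $-1403$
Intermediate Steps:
$Q = -32$ ($Q = -35 - -3 = -35 + 3 = -32$)
$m{\left(Y \right)} = \frac{-32 + Y}{2 Y}$
$s = 1404$ ($s = 9 \left(-2\right)^{2} \left(4 + 35\right) = 9 \cdot 4 \cdot 39 = 9 \cdot 156 = 1404$)
$m{\left(Q \right)} - s = \frac{-32 - 32}{2 \left(-32\right)} - 1404 = \frac{1}{2} \left(- \frac{1}{32}\right) \left(-64\right) - 1404 = 1 - 1404 = -1403$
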